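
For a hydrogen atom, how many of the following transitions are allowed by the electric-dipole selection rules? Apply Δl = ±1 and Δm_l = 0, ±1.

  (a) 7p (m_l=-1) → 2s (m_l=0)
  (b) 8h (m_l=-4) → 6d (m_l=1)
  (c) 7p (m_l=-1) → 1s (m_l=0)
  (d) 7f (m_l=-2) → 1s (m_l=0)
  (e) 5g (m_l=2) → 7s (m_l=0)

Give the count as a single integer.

(a) allowed
(b) forbidden — Δl = -3 (E1 requires Δl = ±1); Δm_l = +5 (E1 requires Δm_l = 0, ±1)
(c) allowed
(d) forbidden — Δl = -3 (E1 requires Δl = ±1); Δm_l = +2 (E1 requires Δm_l = 0, ±1)
(e) forbidden — Δl = -4 (E1 requires Δl = ±1); Δm_l = -2 (E1 requires Δm_l = 0, ±1)
Total allowed: 2 of 5.

2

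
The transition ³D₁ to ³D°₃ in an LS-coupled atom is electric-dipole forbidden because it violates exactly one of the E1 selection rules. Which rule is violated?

Reading off the term symbols: S 1→1, L 2→2, J 1→3, parity even→odd.
Parity must change: even → odd — ✓.
ΔS = 0: S: 1 → 1 — ✓.
ΔL = 0, ±1 (not L=0↔0): L: 2 → 2, ΔL = +0 — ✓.
ΔJ = 0, ±1 (not J=0↔0): J: 1 → 3, ΔJ = +2 — ✗.

the ΔJ = 0, ±1 rule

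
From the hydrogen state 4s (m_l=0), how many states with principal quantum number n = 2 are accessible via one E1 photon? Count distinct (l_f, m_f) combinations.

3

E1 requires Δl = ±1, so l_f ∈ {-1, 1}; with 0 ≤ l_f ≤ n_f−1 = 1, the allowed l_f values are {1}.
For l_f = 1: m_f ∈ {m_i−1, m_i, m_i+1} ∩ [−1, 1] = {-1, 0, 1} → 3 states.
Total: 3.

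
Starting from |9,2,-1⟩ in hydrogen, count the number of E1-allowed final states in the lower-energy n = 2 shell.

E1 requires Δl = ±1, so l_f ∈ {1, 3}; with 0 ≤ l_f ≤ n_f−1 = 1, the allowed l_f values are {1}.
For l_f = 1: m_f ∈ {m_i−1, m_i, m_i+1} ∩ [−1, 1] = {-1, 0} → 2 states.
Total: 2.

2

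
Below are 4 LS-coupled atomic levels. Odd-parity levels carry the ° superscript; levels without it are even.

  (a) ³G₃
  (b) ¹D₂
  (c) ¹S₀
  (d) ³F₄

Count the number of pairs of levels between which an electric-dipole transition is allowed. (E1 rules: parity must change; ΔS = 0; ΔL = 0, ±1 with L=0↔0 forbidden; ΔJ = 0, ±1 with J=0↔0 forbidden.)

0

(a)–(b): forbidden (parity, ΔS, ΔL).
(a)–(c): forbidden (parity, ΔS, ΔL, ΔJ).
(a)–(d): forbidden (parity).
(b)–(c): forbidden (parity, ΔL, ΔJ).
(b)–(d): forbidden (parity, ΔS, ΔJ).
(c)–(d): forbidden (parity, ΔS, ΔL, ΔJ).
Allowed pairs: 0 of 6.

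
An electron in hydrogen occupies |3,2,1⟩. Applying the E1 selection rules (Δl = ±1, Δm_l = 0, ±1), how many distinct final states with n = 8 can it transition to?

E1 requires Δl = ±1, so l_f ∈ {1, 3}; with 0 ≤ l_f ≤ n_f−1 = 7, the allowed l_f values are {1, 3}.
For l_f = 1: m_f ∈ {m_i−1, m_i, m_i+1} ∩ [−1, 1] = {0, 1} → 2 states.
For l_f = 3: m_f ∈ {m_i−1, m_i, m_i+1} ∩ [−3, 3] = {0, 1, 2} → 3 states.
Total: 5.

5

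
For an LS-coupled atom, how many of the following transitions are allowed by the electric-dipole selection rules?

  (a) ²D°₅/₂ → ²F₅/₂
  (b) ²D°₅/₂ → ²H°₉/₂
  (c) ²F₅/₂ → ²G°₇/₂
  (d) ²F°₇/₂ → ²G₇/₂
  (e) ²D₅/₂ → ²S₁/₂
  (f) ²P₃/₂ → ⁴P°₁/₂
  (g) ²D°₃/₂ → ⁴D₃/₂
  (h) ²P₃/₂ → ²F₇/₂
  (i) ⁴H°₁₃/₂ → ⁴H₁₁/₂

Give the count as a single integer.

(a) allowed
(b) forbidden (parity, ΔL, ΔJ fail)
(c) allowed
(d) allowed
(e) forbidden (parity, ΔL, ΔJ fail)
(f) forbidden (ΔS fails)
(g) forbidden (ΔS fails)
(h) forbidden (parity, ΔL, ΔJ fail)
(i) allowed
Total allowed: 4 of 9.

4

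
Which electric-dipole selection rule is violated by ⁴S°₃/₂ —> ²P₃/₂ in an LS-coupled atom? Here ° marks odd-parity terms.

ΔL = 0, ±1 (not L=0↔0): L: 0 → 1, ΔL = +1 — ✓.
ΔJ = 0, ±1 (not J=0↔0): J: 3/2 → 3/2, ΔJ = +0 — ✓.
ΔS = 0: S: 3/2 → 1/2 — ✗.
Parity must change: odd → even — ✓.

the ΔS = 0 rule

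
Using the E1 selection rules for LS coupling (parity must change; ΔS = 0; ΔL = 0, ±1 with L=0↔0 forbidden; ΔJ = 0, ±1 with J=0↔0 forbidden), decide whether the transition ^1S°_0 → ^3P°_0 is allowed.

forbidden

Parity must change: odd → odd — ✗.
ΔS = 0: S: 0 → 1 — ✗.
ΔL = 0, ±1 (not L=0↔0): L: 0 → 1, ΔL = +1 — ✓.
ΔJ = 0, ±1 (not J=0↔0): J: 0 → 0, ΔJ = +0 — ✗.
Rule(s) violated: parity, ΔS, ΔJ.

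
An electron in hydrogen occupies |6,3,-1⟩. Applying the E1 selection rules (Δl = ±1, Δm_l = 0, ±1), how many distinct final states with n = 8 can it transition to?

E1 requires Δl = ±1, so l_f ∈ {2, 4}; with 0 ≤ l_f ≤ n_f−1 = 7, the allowed l_f values are {2, 4}.
For l_f = 2: m_f ∈ {m_i−1, m_i, m_i+1} ∩ [−2, 2] = {-2, -1, 0} → 3 states.
For l_f = 4: m_f ∈ {m_i−1, m_i, m_i+1} ∩ [−4, 4] = {-2, -1, 0} → 3 states.
Total: 6.

6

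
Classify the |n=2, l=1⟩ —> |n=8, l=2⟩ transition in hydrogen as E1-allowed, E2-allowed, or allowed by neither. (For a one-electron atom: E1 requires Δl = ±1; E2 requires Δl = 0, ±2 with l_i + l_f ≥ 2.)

E1

Δl = 2 − 1 = +1; l_i + l_f = 3.
E1 (Δl = ±1): satisfied.
E2 (Δl = 0,±2, l_i+l_f ≥ 2): not satisfied.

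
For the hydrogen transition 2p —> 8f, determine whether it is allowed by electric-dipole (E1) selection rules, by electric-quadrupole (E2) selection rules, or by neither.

Δl = 3 − 1 = +2; l_i + l_f = 4.
E1 (Δl = ±1): not satisfied.
E2 (Δl = 0,±2, l_i+l_f ≥ 2): satisfied.

E2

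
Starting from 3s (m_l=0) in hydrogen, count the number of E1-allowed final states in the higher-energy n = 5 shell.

3

E1 requires Δl = ±1, so l_f ∈ {-1, 1}; with 0 ≤ l_f ≤ n_f−1 = 4, the allowed l_f values are {1}.
For l_f = 1: m_f ∈ {m_i−1, m_i, m_i+1} ∩ [−1, 1] = {-1, 0, 1} → 3 states.
Total: 3.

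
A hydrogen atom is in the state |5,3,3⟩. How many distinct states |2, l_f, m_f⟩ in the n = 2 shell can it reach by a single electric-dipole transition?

0

E1 requires l_f ∈ {2, 4}, but neither lies in [0, 1], so no final state is reachable.
Total: 0.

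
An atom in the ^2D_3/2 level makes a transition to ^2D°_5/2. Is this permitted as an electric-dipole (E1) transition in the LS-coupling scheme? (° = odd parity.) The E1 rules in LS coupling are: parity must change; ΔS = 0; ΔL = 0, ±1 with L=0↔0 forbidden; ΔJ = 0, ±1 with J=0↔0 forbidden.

allowed

Reading off the term symbols: S 1/2→1/2, L 2→2, J 3/2→5/2, parity even→odd.
Parity must change: even → odd — ok.
ΔS = 0: S: 1/2 → 1/2 — ok.
ΔL = 0, ±1 (not L=0↔0): L: 2 → 2, ΔL = +0 — ok.
ΔJ = 0, ±1 (not J=0↔0): J: 3/2 → 5/2, ΔJ = +1 — ok.
All four E1 rules are satisfied.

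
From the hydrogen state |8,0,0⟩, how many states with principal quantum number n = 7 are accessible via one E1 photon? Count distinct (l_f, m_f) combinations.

E1 requires Δl = ±1, so l_f ∈ {-1, 1}; with 0 ≤ l_f ≤ n_f−1 = 6, the allowed l_f values are {1}.
For l_f = 1: m_f ∈ {m_i−1, m_i, m_i+1} ∩ [−1, 1] = {-1, 0, 1} → 3 states.
Total: 3.

3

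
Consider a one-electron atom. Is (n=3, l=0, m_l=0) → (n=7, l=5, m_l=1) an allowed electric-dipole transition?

forbidden

Initial l = 0, final l = 5, so Δl = +5. E1 requires Δl = ±1: fails.
Δm_l = 1 − (0) = +1. E1 requires Δm_l = 0, ±1: ok.
The transition is electric-dipole forbidden.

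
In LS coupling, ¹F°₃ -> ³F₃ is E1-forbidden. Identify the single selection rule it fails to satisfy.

the ΔS = 0 rule

ΔS = 0: S: 0 → 1 — violated.
ΔJ = 0, ±1 (not J=0↔0): J: 3 → 3, ΔJ = +0 — satisfied.
Parity must change: odd → even — satisfied.
ΔL = 0, ±1 (not L=0↔0): L: 3 → 3, ΔL = +0 — satisfied.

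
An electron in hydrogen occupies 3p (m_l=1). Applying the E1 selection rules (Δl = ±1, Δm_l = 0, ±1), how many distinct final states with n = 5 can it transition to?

E1 requires Δl = ±1, so l_f ∈ {0, 2}; with 0 ≤ l_f ≤ n_f−1 = 4, the allowed l_f values are {0, 2}.
For l_f = 0: m_f ∈ {m_i−1, m_i, m_i+1} ∩ [−0, 0] = {0} → 1 state.
For l_f = 2: m_f ∈ {m_i−1, m_i, m_i+1} ∩ [−2, 2] = {0, 1, 2} → 3 states.
Total: 4.

4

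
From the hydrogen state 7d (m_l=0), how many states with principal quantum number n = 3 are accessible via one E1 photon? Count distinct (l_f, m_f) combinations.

E1 requires Δl = ±1, so l_f ∈ {1, 3}; with 0 ≤ l_f ≤ n_f−1 = 2, the allowed l_f values are {1}.
For l_f = 1: m_f ∈ {m_i−1, m_i, m_i+1} ∩ [−1, 1] = {-1, 0, 1} → 3 states.
Total: 3.

3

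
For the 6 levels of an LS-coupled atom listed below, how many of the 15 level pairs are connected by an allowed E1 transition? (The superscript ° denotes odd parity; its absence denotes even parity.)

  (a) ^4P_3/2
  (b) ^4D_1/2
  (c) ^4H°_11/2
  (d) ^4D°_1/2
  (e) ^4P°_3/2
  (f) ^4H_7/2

(a)–(b): forbidden (parity).
(a)–(c): forbidden (ΔL, ΔJ).
(a)–(d): allowed.
(a)–(e): allowed.
(a)–(f): forbidden (parity, ΔL, ΔJ).
(b)–(c): forbidden (ΔL, ΔJ).
(b)–(d): allowed.
(b)–(e): allowed.
(b)–(f): forbidden (parity, ΔL, ΔJ).
(c)–(d): forbidden (parity, ΔL, ΔJ).
(c)–(e): forbidden (parity, ΔL, ΔJ).
(c)–(f): forbidden (ΔJ).
(d)–(e): forbidden (parity).
(d)–(f): forbidden (ΔL, ΔJ).
(e)–(f): forbidden (ΔL, ΔJ).
Allowed pairs: 4 of 15.

4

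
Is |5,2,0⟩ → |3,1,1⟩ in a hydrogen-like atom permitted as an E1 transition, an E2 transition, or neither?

Δl = 1 − 2 = -1; l_i + l_f = 3.
Δm_l = +1.
E1 (Δl = ±1, |Δm_l| ≤ 1): satisfied.
E2 (Δl = 0,±2, l_i+l_f ≥ 2, |Δm_l| ≤ 2): not satisfied.

E1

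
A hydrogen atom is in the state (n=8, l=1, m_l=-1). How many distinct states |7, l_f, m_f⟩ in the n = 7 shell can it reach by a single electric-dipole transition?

E1 requires Δl = ±1, so l_f ∈ {0, 2}; with 0 ≤ l_f ≤ n_f−1 = 6, the allowed l_f values are {0, 2}.
For l_f = 0: m_f ∈ {m_i−1, m_i, m_i+1} ∩ [−0, 0] = {0} → 1 state.
For l_f = 2: m_f ∈ {m_i−1, m_i, m_i+1} ∩ [−2, 2] = {-2, -1, 0} → 3 states.
Total: 4.

4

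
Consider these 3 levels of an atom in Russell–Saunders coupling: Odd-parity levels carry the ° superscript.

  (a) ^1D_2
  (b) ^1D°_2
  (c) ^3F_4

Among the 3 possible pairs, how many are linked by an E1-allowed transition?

(a)–(b): allowed.
(a)–(c): forbidden (parity, ΔS, ΔJ).
(b)–(c): forbidden (ΔS, ΔJ).
Allowed pairs: 1 of 3.

1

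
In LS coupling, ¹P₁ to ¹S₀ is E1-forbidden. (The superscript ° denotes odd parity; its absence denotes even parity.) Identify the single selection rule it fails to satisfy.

Initial level: S=0, L=1, J=1, parity even. Final level: S=0, L=0, J=0, parity even.
Parity must change: even → even — fails.
ΔS = 0: S: 0 → 0 — passes.
ΔL = 0, ±1 (not L=0↔0): L: 1 → 0, ΔL = -1 — passes.
ΔJ = 0, ±1 (not J=0↔0): J: 1 → 0, ΔJ = -1 — passes.

parity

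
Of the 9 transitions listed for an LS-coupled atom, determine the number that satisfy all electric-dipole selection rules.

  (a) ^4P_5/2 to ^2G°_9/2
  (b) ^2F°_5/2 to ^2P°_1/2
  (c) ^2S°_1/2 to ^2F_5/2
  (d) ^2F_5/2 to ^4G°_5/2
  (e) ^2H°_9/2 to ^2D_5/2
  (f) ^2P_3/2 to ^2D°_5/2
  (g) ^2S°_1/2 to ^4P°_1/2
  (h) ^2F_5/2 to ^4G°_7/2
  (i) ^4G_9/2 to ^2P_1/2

1

(a) forbidden (ΔS, ΔL, ΔJ fail)
(b) forbidden (parity, ΔL, ΔJ fail)
(c) forbidden (ΔL, ΔJ fail)
(d) forbidden (ΔS fails)
(e) forbidden (ΔL, ΔJ fail)
(f) allowed
(g) forbidden (parity, ΔS fail)
(h) forbidden (ΔS fails)
(i) forbidden (parity, ΔS, ΔL, ΔJ fail)
Total allowed: 1 of 9.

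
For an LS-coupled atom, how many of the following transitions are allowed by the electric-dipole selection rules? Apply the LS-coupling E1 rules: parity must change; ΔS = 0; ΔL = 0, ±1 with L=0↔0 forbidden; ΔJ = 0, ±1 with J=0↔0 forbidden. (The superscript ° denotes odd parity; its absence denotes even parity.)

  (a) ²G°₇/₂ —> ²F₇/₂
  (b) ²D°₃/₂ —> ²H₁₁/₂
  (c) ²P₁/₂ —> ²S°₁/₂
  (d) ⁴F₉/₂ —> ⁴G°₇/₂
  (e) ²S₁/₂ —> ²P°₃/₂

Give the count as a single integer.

4

(a) allowed
(b) forbidden (ΔL, ΔJ fail)
(c) allowed
(d) allowed
(e) allowed
Total allowed: 4 of 5.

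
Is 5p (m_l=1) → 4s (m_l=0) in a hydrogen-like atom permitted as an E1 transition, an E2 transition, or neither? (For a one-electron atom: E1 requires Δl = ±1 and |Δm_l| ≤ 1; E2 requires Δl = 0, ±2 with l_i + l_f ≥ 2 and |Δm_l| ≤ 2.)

E1

Δl = 0 − 1 = -1; l_i + l_f = 1.
Δm_l = -1.
E1 (Δl = ±1, |Δm_l| ≤ 1): satisfied.
E2 (Δl = 0,±2, l_i+l_f ≥ 2, |Δm_l| ≤ 2): not satisfied.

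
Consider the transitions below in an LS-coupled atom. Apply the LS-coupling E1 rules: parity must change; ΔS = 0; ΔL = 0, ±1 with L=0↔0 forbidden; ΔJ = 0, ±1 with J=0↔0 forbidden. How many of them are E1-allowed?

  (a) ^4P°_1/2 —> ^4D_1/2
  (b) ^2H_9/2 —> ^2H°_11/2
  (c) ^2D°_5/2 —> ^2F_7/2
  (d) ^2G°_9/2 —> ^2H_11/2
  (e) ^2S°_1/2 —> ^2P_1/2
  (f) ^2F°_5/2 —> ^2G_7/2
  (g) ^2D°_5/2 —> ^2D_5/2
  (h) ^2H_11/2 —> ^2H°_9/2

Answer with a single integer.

(a) allowed
(b) allowed
(c) allowed
(d) allowed
(e) allowed
(f) allowed
(g) allowed
(h) allowed
Total allowed: 8 of 8.

8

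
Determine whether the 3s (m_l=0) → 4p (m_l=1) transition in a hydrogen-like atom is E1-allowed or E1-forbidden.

l: 0 → 1 (Δl = +1). Δl = ±1 ✓.
m_l: 0 → 1 (Δm_l = +1). |Δm_l| ≤ 1 ✓.
All E1 selection rules are satisfied.

allowed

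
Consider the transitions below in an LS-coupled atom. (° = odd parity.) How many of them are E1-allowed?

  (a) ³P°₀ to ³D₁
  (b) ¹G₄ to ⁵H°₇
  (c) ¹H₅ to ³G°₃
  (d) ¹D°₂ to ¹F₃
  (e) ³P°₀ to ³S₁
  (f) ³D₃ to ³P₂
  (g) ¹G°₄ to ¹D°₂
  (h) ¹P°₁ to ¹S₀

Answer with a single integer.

(a) allowed
(b) forbidden (ΔS, ΔJ fail)
(c) forbidden (ΔS, ΔJ fail)
(d) allowed
(e) allowed
(f) forbidden (parity fails)
(g) forbidden (parity, ΔL, ΔJ fail)
(h) allowed
Total allowed: 4 of 8.

4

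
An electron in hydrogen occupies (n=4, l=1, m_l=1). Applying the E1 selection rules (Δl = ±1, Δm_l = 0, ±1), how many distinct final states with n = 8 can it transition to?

E1 requires Δl = ±1, so l_f ∈ {0, 2}; with 0 ≤ l_f ≤ n_f−1 = 7, the allowed l_f values are {0, 2}.
For l_f = 0: m_f ∈ {m_i−1, m_i, m_i+1} ∩ [−0, 0] = {0} → 1 state.
For l_f = 2: m_f ∈ {m_i−1, m_i, m_i+1} ∩ [−2, 2] = {0, 1, 2} → 3 states.
Total: 4.

4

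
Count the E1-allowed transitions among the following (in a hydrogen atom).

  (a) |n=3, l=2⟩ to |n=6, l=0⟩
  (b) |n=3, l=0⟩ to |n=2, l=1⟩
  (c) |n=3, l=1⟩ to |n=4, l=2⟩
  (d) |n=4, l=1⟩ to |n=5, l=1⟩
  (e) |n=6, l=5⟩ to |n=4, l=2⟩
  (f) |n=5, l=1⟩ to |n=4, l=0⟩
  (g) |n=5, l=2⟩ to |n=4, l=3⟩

4

(a) forbidden — Δl = -2 (E1 requires Δl = ±1)
(b) allowed
(c) allowed
(d) forbidden — Δl = +0 (E1 requires Δl = ±1)
(e) forbidden — Δl = -3 (E1 requires Δl = ±1)
(f) allowed
(g) allowed
Total allowed: 4 of 7.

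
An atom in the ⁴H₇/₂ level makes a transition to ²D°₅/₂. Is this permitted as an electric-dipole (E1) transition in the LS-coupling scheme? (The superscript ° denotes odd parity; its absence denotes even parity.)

Reading off the term symbols: S 3/2→1/2, L 5→2, J 7/2→5/2, parity even→odd.
ΔL = 0, ±1 (not L=0↔0): L: 5 → 2, ΔL = -3 — violated.
Parity must change: even → odd — satisfied.
ΔS = 0: S: 3/2 → 1/2 — violated.
ΔJ = 0, ±1 (not J=0↔0): J: 7/2 → 5/2, ΔJ = -1 — satisfied.
Rule(s) violated: ΔS, ΔL.

forbidden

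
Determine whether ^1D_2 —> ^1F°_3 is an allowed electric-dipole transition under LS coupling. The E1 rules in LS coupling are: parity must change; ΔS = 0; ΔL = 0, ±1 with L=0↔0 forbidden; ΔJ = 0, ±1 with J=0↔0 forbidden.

allowed

Parity must change: even → odd — ok.
ΔS = 0: S: 0 → 0 — ok.
ΔL = 0, ±1 (not L=0↔0): L: 2 → 3, ΔL = +1 — ok.
ΔJ = 0, ±1 (not J=0↔0): J: 2 → 3, ΔJ = +1 — ok.
All four E1 rules are satisfied.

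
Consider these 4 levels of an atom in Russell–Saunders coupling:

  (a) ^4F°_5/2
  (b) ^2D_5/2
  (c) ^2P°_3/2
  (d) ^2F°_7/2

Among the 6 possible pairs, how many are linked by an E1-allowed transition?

(a)–(b): forbidden (ΔS).
(a)–(c): forbidden (parity, ΔS, ΔL).
(a)–(d): forbidden (parity, ΔS).
(b)–(c): allowed.
(b)–(d): allowed.
(c)–(d): forbidden (parity, ΔL, ΔJ).
Allowed pairs: 2 of 6.

2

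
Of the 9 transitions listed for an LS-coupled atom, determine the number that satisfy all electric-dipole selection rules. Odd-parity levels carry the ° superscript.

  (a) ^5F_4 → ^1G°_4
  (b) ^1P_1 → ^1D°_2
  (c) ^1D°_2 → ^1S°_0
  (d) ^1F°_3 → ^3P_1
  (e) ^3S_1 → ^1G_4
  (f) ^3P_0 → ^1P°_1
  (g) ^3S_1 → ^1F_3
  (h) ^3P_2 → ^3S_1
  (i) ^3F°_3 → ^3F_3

(a) forbidden (ΔS fails)
(b) allowed
(c) forbidden (parity, ΔL, ΔJ fail)
(d) forbidden (ΔS, ΔL, ΔJ fail)
(e) forbidden (parity, ΔS, ΔL, ΔJ fail)
(f) forbidden (ΔS fails)
(g) forbidden (parity, ΔS, ΔL, ΔJ fail)
(h) forbidden (parity fails)
(i) allowed
Total allowed: 2 of 9.

2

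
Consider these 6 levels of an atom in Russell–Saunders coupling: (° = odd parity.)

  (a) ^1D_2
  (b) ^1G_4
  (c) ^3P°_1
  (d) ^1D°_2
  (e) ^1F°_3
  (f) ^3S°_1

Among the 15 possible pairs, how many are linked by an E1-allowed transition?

3

(a)–(b): forbidden (parity, ΔL, ΔJ).
(a)–(c): forbidden (ΔS).
(a)–(d): allowed.
(a)–(e): allowed.
(a)–(f): forbidden (ΔS, ΔL).
(b)–(c): forbidden (ΔS, ΔL, ΔJ).
(b)–(d): forbidden (ΔL, ΔJ).
(b)–(e): allowed.
(b)–(f): forbidden (ΔS, ΔL, ΔJ).
(c)–(d): forbidden (parity, ΔS).
(c)–(e): forbidden (parity, ΔS, ΔL, ΔJ).
(c)–(f): forbidden (parity).
(d)–(e): forbidden (parity).
(d)–(f): forbidden (parity, ΔS, ΔL).
(e)–(f): forbidden (parity, ΔS, ΔL, ΔJ).
Allowed pairs: 3 of 15.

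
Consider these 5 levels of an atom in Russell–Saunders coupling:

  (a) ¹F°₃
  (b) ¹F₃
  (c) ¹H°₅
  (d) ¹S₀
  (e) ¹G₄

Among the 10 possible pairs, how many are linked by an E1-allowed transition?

(a)–(b): allowed.
(a)–(c): forbidden (parity, ΔL, ΔJ).
(a)–(d): forbidden (ΔL, ΔJ).
(a)–(e): allowed.
(b)–(c): forbidden (ΔL, ΔJ).
(b)–(d): forbidden (parity, ΔL, ΔJ).
(b)–(e): forbidden (parity).
(c)–(d): forbidden (ΔL, ΔJ).
(c)–(e): allowed.
(d)–(e): forbidden (parity, ΔL, ΔJ).
Allowed pairs: 3 of 10.

3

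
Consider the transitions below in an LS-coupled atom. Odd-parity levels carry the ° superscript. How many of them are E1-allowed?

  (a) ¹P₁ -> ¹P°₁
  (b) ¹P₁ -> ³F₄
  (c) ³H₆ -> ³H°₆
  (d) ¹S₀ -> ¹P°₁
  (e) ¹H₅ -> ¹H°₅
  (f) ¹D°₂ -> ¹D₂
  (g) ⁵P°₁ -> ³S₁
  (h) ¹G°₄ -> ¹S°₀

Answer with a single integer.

(a) allowed
(b) forbidden (parity, ΔS, ΔL, ΔJ fail)
(c) allowed
(d) allowed
(e) allowed
(f) allowed
(g) forbidden (ΔS fails)
(h) forbidden (parity, ΔL, ΔJ fail)
Total allowed: 5 of 8.

5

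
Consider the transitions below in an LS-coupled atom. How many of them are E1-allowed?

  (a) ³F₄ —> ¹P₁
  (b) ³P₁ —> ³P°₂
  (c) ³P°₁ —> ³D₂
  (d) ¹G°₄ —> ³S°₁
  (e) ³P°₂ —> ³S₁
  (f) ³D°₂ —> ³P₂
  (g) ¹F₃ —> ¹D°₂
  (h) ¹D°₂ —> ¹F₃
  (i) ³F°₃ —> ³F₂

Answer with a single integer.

7

(a) forbidden (parity, ΔS, ΔL, ΔJ fail)
(b) allowed
(c) allowed
(d) forbidden (parity, ΔS, ΔL, ΔJ fail)
(e) allowed
(f) allowed
(g) allowed
(h) allowed
(i) allowed
Total allowed: 7 of 9.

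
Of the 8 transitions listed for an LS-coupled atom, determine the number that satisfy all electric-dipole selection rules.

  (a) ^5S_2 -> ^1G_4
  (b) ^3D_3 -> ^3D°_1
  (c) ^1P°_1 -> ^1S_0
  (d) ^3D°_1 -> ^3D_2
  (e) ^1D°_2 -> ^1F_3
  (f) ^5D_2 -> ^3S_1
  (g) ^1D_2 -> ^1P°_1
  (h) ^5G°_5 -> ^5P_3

4

(a) forbidden (parity, ΔS, ΔL, ΔJ fail)
(b) forbidden (ΔJ fails)
(c) allowed
(d) allowed
(e) allowed
(f) forbidden (parity, ΔS, ΔL fail)
(g) allowed
(h) forbidden (ΔL, ΔJ fail)
Total allowed: 4 of 8.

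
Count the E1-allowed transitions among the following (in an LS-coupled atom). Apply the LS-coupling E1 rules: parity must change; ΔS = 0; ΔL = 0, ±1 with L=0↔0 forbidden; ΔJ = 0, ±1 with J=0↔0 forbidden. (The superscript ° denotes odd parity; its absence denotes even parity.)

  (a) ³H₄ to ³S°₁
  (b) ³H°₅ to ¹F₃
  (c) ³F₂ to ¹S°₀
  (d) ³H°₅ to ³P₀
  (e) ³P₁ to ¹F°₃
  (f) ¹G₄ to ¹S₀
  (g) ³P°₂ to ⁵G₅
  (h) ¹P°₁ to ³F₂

(a) forbidden (ΔL, ΔJ fail)
(b) forbidden (ΔS, ΔL, ΔJ fail)
(c) forbidden (ΔS, ΔL, ΔJ fail)
(d) forbidden (ΔL, ΔJ fail)
(e) forbidden (ΔS, ΔL, ΔJ fail)
(f) forbidden (parity, ΔL, ΔJ fail)
(g) forbidden (ΔS, ΔL, ΔJ fail)
(h) forbidden (ΔS, ΔL fail)
Total allowed: 0 of 8.

0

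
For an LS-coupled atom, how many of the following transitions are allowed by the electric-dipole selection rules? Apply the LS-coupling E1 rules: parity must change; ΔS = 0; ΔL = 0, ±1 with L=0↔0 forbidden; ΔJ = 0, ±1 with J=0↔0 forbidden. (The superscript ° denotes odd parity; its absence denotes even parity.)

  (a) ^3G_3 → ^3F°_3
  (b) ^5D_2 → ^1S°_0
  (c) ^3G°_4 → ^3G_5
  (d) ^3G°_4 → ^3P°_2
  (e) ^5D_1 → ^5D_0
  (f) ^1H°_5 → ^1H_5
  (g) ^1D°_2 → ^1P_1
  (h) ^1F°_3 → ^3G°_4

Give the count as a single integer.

(a) allowed
(b) forbidden (ΔS, ΔL, ΔJ fail)
(c) allowed
(d) forbidden (parity, ΔL, ΔJ fail)
(e) forbidden (parity fails)
(f) allowed
(g) allowed
(h) forbidden (parity, ΔS fail)
Total allowed: 4 of 8.

4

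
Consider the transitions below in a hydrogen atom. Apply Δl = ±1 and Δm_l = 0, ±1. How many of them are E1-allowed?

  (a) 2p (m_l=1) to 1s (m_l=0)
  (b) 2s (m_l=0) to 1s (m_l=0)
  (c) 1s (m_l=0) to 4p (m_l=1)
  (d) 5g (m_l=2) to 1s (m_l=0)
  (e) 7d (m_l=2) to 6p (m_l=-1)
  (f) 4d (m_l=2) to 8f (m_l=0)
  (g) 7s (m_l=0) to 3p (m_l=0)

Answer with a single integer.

(a) allowed
(b) forbidden — Δl = +0 (E1 requires Δl = ±1)
(c) allowed
(d) forbidden — Δl = -4 (E1 requires Δl = ±1); Δm_l = -2 (E1 requires Δm_l = 0, ±1)
(e) forbidden — Δm_l = -3 (E1 requires Δm_l = 0, ±1)
(f) forbidden — Δm_l = -2 (E1 requires Δm_l = 0, ±1)
(g) allowed
Total allowed: 3 of 7.

3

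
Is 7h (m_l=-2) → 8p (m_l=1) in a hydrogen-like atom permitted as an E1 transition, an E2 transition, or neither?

Δl = 1 − 5 = -4; l_i + l_f = 6.
Δm_l = +3.
E1 (Δl = ±1, |Δm_l| ≤ 1): not satisfied.
E2 (Δl = 0,±2, l_i+l_f ≥ 2, |Δm_l| ≤ 2): not satisfied.

neither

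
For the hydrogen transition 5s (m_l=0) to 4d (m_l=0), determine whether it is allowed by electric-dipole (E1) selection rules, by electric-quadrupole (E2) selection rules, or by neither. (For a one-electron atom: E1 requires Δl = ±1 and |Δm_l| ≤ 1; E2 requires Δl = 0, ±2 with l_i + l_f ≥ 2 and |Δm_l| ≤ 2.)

E2

Δl = 2 − 0 = +2; l_i + l_f = 2.
Δm_l = +0.
E1 (Δl = ±1, |Δm_l| ≤ 1): not satisfied.
E2 (Δl = 0,±2, l_i+l_f ≥ 2, |Δm_l| ≤ 2): satisfied.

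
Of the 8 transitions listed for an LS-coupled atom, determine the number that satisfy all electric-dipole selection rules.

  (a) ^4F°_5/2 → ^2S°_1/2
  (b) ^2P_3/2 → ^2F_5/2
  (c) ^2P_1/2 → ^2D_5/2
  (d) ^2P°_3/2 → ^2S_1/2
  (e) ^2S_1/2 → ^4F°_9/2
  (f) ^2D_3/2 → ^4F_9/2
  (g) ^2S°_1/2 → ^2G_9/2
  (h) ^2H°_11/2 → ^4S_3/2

1

(a) forbidden (parity, ΔS, ΔL, ΔJ fail)
(b) forbidden (parity, ΔL fail)
(c) forbidden (parity, ΔJ fail)
(d) allowed
(e) forbidden (ΔS, ΔL, ΔJ fail)
(f) forbidden (parity, ΔS, ΔJ fail)
(g) forbidden (ΔL, ΔJ fail)
(h) forbidden (ΔS, ΔL, ΔJ fail)
Total allowed: 1 of 8.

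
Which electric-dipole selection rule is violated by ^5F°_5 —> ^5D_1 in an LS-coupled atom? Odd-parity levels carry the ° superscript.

ΔL = 0, ±1 (not L=0↔0): L: 3 → 2, ΔL = -1 — ok.
Parity must change: odd → even — ok.
ΔJ = 0, ±1 (not J=0↔0): J: 5 → 1, ΔJ = -4 — fails.
ΔS = 0: S: 2 → 2 — ok.

the ΔJ = 0, ±1 rule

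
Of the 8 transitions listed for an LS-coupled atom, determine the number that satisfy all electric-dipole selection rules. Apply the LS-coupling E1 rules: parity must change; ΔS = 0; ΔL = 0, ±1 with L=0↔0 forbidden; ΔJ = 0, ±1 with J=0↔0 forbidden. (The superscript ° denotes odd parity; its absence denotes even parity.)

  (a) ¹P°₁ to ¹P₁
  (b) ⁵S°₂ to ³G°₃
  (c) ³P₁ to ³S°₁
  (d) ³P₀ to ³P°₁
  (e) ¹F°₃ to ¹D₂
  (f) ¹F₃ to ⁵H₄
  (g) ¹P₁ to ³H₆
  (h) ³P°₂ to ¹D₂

4

(a) allowed
(b) forbidden (parity, ΔS, ΔL fail)
(c) allowed
(d) allowed
(e) allowed
(f) forbidden (parity, ΔS, ΔL fail)
(g) forbidden (parity, ΔS, ΔL, ΔJ fail)
(h) forbidden (ΔS fails)
Total allowed: 4 of 8.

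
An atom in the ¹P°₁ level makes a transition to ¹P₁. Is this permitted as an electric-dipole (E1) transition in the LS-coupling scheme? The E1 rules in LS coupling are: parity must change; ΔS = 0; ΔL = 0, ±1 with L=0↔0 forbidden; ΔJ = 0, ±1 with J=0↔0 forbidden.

ΔS = 0: S: 0 → 0 — ✓.
Parity must change: odd → even — ✓.
ΔL = 0, ±1 (not L=0↔0): L: 1 → 1, ΔL = +0 — ✓.
ΔJ = 0, ±1 (not J=0↔0): J: 1 → 1, ΔJ = +0 — ✓.
All four E1 rules are satisfied.

allowed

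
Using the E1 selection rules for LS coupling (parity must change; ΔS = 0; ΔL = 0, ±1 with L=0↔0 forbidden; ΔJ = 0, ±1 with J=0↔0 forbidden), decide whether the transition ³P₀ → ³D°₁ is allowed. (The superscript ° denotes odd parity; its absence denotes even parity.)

allowed

Initial level: S=1, L=1, J=0, parity even. Final level: S=1, L=2, J=1, parity odd.
Parity must change: even → odd — passes.
ΔS = 0: S: 1 → 1 — passes.
ΔL = 0, ±1 (not L=0↔0): L: 1 → 2, ΔL = +1 — passes.
ΔJ = 0, ±1 (not J=0↔0): J: 0 → 1, ΔJ = +1 — passes.
All four E1 rules are satisfied.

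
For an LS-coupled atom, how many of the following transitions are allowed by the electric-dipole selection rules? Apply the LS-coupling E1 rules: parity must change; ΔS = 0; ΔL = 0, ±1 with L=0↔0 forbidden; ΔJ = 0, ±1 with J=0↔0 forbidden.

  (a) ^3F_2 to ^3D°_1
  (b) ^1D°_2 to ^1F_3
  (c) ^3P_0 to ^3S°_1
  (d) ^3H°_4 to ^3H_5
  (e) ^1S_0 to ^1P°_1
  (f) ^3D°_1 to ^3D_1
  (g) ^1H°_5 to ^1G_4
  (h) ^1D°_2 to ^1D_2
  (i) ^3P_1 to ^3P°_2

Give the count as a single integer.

(a) allowed
(b) allowed
(c) allowed
(d) allowed
(e) allowed
(f) allowed
(g) allowed
(h) allowed
(i) allowed
Total allowed: 9 of 9.

9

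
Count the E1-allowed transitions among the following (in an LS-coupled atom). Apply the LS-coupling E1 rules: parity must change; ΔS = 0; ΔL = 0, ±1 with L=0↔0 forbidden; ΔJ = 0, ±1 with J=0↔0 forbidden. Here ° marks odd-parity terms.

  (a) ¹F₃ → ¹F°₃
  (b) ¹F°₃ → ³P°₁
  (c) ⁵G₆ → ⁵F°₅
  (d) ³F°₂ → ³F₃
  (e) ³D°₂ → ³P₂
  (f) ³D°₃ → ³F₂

5

(a) allowed
(b) forbidden (parity, ΔS, ΔL, ΔJ fail)
(c) allowed
(d) allowed
(e) allowed
(f) allowed
Total allowed: 5 of 6.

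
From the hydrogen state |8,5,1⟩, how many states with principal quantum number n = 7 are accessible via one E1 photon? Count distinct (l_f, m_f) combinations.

E1 requires Δl = ±1, so l_f ∈ {4, 6}; with 0 ≤ l_f ≤ n_f−1 = 6, the allowed l_f values are {4, 6}.
For l_f = 4: m_f ∈ {m_i−1, m_i, m_i+1} ∩ [−4, 4] = {0, 1, 2} → 3 states.
For l_f = 6: m_f ∈ {m_i−1, m_i, m_i+1} ∩ [−6, 6] = {0, 1, 2} → 3 states.
Total: 6.

6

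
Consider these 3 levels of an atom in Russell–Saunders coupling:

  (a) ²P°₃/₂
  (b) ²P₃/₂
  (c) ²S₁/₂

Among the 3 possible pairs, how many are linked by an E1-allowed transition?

(a)–(b): allowed.
(a)–(c): allowed.
(b)–(c): forbidden (parity).
Allowed pairs: 2 of 3.

2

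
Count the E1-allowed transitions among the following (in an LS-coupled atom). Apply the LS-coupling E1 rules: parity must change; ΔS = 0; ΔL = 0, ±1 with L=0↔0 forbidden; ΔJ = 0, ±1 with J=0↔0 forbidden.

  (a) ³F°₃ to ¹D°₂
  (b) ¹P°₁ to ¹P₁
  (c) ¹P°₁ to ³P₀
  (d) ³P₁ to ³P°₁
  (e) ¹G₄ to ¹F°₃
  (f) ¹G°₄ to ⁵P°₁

3

(a) forbidden (parity, ΔS fail)
(b) allowed
(c) forbidden (ΔS fails)
(d) allowed
(e) allowed
(f) forbidden (parity, ΔS, ΔL, ΔJ fail)
Total allowed: 3 of 6.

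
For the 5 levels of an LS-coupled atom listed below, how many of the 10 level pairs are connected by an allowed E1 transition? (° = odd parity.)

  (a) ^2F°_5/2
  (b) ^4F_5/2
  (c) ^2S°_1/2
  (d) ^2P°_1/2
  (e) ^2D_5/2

(a)–(b): forbidden (ΔS).
(a)–(c): forbidden (parity, ΔL, ΔJ).
(a)–(d): forbidden (parity, ΔL, ΔJ).
(a)–(e): allowed.
(b)–(c): forbidden (ΔS, ΔL, ΔJ).
(b)–(d): forbidden (ΔS, ΔL, ΔJ).
(b)–(e): forbidden (parity, ΔS).
(c)–(d): forbidden (parity).
(c)–(e): forbidden (ΔL, ΔJ).
(d)–(e): forbidden (ΔJ).
Allowed pairs: 1 of 10.

1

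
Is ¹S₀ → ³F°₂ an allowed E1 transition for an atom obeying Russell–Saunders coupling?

ΔJ = 0, ±1 (not J=0↔0): J: 0 → 2, ΔJ = +2 — fails.
ΔS = 0: S: 0 → 1 — fails.
Parity must change: even → odd — passes.
ΔL = 0, ±1 (not L=0↔0): L: 0 → 3, ΔL = +3 — fails.
Rule(s) violated: ΔS, ΔL, ΔJ.

forbidden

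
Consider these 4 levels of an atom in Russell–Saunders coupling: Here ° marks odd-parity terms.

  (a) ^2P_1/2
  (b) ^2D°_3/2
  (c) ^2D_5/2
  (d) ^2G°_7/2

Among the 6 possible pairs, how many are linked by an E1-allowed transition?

(a)–(b): allowed.
(a)–(c): forbidden (parity, ΔJ).
(a)–(d): forbidden (ΔL, ΔJ).
(b)–(c): allowed.
(b)–(d): forbidden (parity, ΔL, ΔJ).
(c)–(d): forbidden (ΔL).
Allowed pairs: 2 of 6.

2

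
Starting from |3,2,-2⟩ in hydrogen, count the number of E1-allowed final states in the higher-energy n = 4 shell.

E1 requires Δl = ±1, so l_f ∈ {1, 3}; with 0 ≤ l_f ≤ n_f−1 = 3, the allowed l_f values are {1, 3}.
For l_f = 1: m_f ∈ {m_i−1, m_i, m_i+1} ∩ [−1, 1] = {-1} → 1 state.
For l_f = 3: m_f ∈ {m_i−1, m_i, m_i+1} ∩ [−3, 3] = {-3, -2, -1} → 3 states.
Total: 4.

4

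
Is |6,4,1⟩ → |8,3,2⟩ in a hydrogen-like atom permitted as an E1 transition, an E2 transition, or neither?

Δl = 3 − 4 = -1; l_i + l_f = 7.
Δm_l = +1.
E1 (Δl = ±1, |Δm_l| ≤ 1): satisfied.
E2 (Δl = 0,±2, l_i+l_f ≥ 2, |Δm_l| ≤ 2): not satisfied.

E1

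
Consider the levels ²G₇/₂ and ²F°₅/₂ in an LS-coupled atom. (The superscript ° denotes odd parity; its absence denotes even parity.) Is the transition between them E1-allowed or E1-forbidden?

allowed

Parity must change: even → odd — ok.
ΔS = 0: S: 1/2 → 1/2 — ok.
ΔL = 0, ±1 (not L=0↔0): L: 4 → 3, ΔL = -1 — ok.
ΔJ = 0, ±1 (not J=0↔0): J: 7/2 → 5/2, ΔJ = -1 — ok.
All four E1 rules are satisfied.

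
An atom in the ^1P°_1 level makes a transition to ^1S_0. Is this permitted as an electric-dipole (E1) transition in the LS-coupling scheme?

allowed

Parity must change: odd → even — passes.
ΔS = 0: S: 0 → 0 — passes.
ΔL = 0, ±1 (not L=0↔0): L: 1 → 0, ΔL = -1 — passes.
ΔJ = 0, ±1 (not J=0↔0): J: 1 → 0, ΔJ = -1 — passes.
All four E1 rules are satisfied.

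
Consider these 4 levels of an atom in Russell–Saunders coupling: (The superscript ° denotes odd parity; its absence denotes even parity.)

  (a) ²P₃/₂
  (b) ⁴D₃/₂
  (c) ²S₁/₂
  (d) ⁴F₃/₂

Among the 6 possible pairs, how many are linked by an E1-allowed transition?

0

(a)–(b): forbidden (parity, ΔS).
(a)–(c): forbidden (parity).
(a)–(d): forbidden (parity, ΔS, ΔL).
(b)–(c): forbidden (parity, ΔS, ΔL).
(b)–(d): forbidden (parity).
(c)–(d): forbidden (parity, ΔS, ΔL).
Allowed pairs: 0 of 6.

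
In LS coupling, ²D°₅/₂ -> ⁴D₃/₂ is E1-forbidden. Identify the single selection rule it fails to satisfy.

the ΔS = 0 rule

Initial level: S=1/2, L=2, J=5/2, parity odd. Final level: S=3/2, L=2, J=3/2, parity even.
Parity must change: odd → even — ok.
ΔS = 0: S: 1/2 → 3/2 — fails.
ΔL = 0, ±1 (not L=0↔0): L: 2 → 2, ΔL = +0 — ok.
ΔJ = 0, ±1 (not J=0↔0): J: 5/2 → 3/2, ΔJ = -1 — ok.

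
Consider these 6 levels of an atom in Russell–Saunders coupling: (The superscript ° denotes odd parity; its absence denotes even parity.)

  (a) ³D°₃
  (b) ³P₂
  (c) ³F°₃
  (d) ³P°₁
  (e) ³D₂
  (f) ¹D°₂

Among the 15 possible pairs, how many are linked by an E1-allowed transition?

5

(a)–(b): allowed.
(a)–(c): forbidden (parity).
(a)–(d): forbidden (parity, ΔJ).
(a)–(e): allowed.
(a)–(f): forbidden (parity, ΔS).
(b)–(c): forbidden (ΔL).
(b)–(d): allowed.
(b)–(e): forbidden (parity).
(b)–(f): forbidden (ΔS).
(c)–(d): forbidden (parity, ΔL, ΔJ).
(c)–(e): allowed.
(c)–(f): forbidden (parity, ΔS).
(d)–(e): allowed.
(d)–(f): forbidden (parity, ΔS).
(e)–(f): forbidden (ΔS).
Allowed pairs: 5 of 15.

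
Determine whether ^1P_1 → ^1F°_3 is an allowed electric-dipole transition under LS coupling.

Initial level: S=0, L=1, J=1, parity even. Final level: S=0, L=3, J=3, parity odd.
Parity must change: even → odd — satisfied.
ΔS = 0: S: 0 → 0 — satisfied.
ΔL = 0, ±1 (not L=0↔0): L: 1 → 3, ΔL = +2 — violated.
ΔJ = 0, ±1 (not J=0↔0): J: 1 → 3, ΔJ = +2 — violated.
Rule(s) violated: ΔL, ΔJ.

forbidden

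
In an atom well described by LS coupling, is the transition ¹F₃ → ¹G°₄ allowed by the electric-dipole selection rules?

allowed

Initial level: S=0, L=3, J=3, parity even. Final level: S=0, L=4, J=4, parity odd.
Parity must change: even → odd — ✓.
ΔS = 0: S: 0 → 0 — ✓.
ΔL = 0, ±1 (not L=0↔0): L: 3 → 4, ΔL = +1 — ✓.
ΔJ = 0, ±1 (not J=0↔0): J: 3 → 4, ΔJ = +1 — ✓.
All four E1 rules are satisfied.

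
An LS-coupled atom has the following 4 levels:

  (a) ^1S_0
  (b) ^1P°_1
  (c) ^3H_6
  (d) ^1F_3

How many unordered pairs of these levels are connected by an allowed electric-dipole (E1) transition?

1

(a)–(b): allowed.
(a)–(c): forbidden (parity, ΔS, ΔL, ΔJ).
(a)–(d): forbidden (parity, ΔL, ΔJ).
(b)–(c): forbidden (ΔS, ΔL, ΔJ).
(b)–(d): forbidden (ΔL, ΔJ).
(c)–(d): forbidden (parity, ΔS, ΔL, ΔJ).
Allowed pairs: 1 of 6.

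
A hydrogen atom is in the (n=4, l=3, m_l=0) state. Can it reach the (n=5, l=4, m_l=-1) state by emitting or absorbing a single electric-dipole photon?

allowed

Initial l = 3, final l = 4, so Δl = +1. E1 requires Δl = ±1: satisfied.
Δm_l = -1 − (0) = -1. E1 requires Δm_l = 0, ±1: satisfied.
All E1 selection rules are satisfied.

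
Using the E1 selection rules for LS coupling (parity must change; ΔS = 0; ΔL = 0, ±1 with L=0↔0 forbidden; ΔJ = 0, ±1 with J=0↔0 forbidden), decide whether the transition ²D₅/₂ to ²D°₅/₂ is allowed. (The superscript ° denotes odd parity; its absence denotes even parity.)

Initial level: S=1/2, L=2, J=5/2, parity even. Final level: S=1/2, L=2, J=5/2, parity odd.
Parity must change: even → odd — ok.
ΔS = 0: S: 1/2 → 1/2 — ok.
ΔL = 0, ±1 (not L=0↔0): L: 2 → 2, ΔL = +0 — ok.
ΔJ = 0, ±1 (not J=0↔0): J: 5/2 → 5/2, ΔJ = +0 — ok.
All four E1 rules are satisfied.

allowed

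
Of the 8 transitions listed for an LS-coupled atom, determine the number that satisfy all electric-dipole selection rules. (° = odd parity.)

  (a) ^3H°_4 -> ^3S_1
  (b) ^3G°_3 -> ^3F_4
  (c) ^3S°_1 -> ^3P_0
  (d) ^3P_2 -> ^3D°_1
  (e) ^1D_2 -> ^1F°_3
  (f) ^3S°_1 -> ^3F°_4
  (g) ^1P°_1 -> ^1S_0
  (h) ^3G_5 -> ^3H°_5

6

(a) forbidden (ΔL, ΔJ fail)
(b) allowed
(c) allowed
(d) allowed
(e) allowed
(f) forbidden (parity, ΔL, ΔJ fail)
(g) allowed
(h) allowed
Total allowed: 6 of 8.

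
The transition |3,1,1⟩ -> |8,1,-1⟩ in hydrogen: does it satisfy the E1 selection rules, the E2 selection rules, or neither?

E2

Δl = 1 − 1 = +0; l_i + l_f = 2.
Δm_l = -2.
E1 (Δl = ±1, |Δm_l| ≤ 1): not satisfied.
E2 (Δl = 0,±2, l_i+l_f ≥ 2, |Δm_l| ≤ 2): satisfied.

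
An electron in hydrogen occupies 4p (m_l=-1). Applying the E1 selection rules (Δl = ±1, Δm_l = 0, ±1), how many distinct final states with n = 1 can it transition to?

E1 requires Δl = ±1, so l_f ∈ {0, 2}; with 0 ≤ l_f ≤ n_f−1 = 0, the allowed l_f values are {0}.
For l_f = 0: m_f ∈ {m_i−1, m_i, m_i+1} ∩ [−0, 0] = {0} → 1 state.
Total: 1.

1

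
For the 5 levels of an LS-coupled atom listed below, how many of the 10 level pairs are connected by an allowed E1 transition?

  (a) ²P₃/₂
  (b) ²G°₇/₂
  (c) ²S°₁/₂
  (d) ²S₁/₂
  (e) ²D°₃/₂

(a)–(b): forbidden (ΔL, ΔJ).
(a)–(c): allowed.
(a)–(d): forbidden (parity).
(a)–(e): allowed.
(b)–(c): forbidden (parity, ΔL, ΔJ).
(b)–(d): forbidden (ΔL, ΔJ).
(b)–(e): forbidden (parity, ΔL, ΔJ).
(c)–(d): forbidden (ΔL).
(c)–(e): forbidden (parity, ΔL).
(d)–(e): forbidden (ΔL).
Allowed pairs: 2 of 10.

2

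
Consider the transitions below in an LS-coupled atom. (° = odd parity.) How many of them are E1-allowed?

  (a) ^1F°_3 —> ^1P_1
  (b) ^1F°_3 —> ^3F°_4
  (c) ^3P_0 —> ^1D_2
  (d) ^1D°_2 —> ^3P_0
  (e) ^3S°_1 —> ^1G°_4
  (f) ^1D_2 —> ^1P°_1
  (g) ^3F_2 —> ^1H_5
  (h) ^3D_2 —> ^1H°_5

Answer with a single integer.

(a) forbidden (ΔL, ΔJ fail)
(b) forbidden (parity, ΔS fail)
(c) forbidden (parity, ΔS, ΔJ fail)
(d) forbidden (ΔS, ΔJ fail)
(e) forbidden (parity, ΔS, ΔL, ΔJ fail)
(f) allowed
(g) forbidden (parity, ΔS, ΔL, ΔJ fail)
(h) forbidden (ΔS, ΔL, ΔJ fail)
Total allowed: 1 of 8.

1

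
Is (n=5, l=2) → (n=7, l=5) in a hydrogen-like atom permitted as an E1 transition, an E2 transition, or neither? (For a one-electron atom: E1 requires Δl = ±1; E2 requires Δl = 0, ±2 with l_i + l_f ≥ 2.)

Δl = 5 − 2 = +3; l_i + l_f = 7.
E1 (Δl = ±1): not satisfied.
E2 (Δl = 0,±2, l_i+l_f ≥ 2): not satisfied.

neither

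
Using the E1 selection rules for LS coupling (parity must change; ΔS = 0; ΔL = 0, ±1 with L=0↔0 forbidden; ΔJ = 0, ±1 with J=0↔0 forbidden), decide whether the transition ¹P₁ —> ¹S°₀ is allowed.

Reading off the term symbols: S 0→0, L 1→0, J 1→0, parity even→odd.
Parity must change: even → odd — ✓.
ΔS = 0: S: 0 → 0 — ✓.
ΔL = 0, ±1 (not L=0↔0): L: 1 → 0, ΔL = -1 — ✓.
ΔJ = 0, ±1 (not J=0↔0): J: 1 → 0, ΔJ = -1 — ✓.
All four E1 rules are satisfied.

allowed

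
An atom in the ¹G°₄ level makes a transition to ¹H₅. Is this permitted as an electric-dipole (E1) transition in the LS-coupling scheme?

allowed

Reading off the term symbols: S 0→0, L 4→5, J 4→5, parity odd→even.
Parity must change: odd → even — ✓.
ΔS = 0: S: 0 → 0 — ✓.
ΔL = 0, ±1 (not L=0↔0): L: 4 → 5, ΔL = +1 — ✓.
ΔJ = 0, ±1 (not J=0↔0): J: 4 → 5, ΔJ = +1 — ✓.
All four E1 rules are satisfied.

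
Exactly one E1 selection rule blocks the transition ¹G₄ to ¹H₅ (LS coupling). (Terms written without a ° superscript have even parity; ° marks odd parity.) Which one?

parity

Reading off the term symbols: S 0→0, L 4→5, J 4→5, parity even→even.
ΔL = 0, ±1 (not L=0↔0): L: 4 → 5, ΔL = +1 — ok.
ΔS = 0: S: 0 → 0 — ok.
Parity must change: even → even — fails.
ΔJ = 0, ±1 (not J=0↔0): J: 4 → 5, ΔJ = +1 — ok.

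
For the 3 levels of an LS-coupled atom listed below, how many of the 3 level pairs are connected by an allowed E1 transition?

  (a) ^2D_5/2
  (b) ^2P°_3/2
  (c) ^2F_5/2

1

(a)–(b): allowed.
(a)–(c): forbidden (parity).
(b)–(c): forbidden (ΔL).
Allowed pairs: 1 of 3.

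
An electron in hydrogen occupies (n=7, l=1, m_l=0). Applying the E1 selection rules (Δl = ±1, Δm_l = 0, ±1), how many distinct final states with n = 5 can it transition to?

E1 requires Δl = ±1, so l_f ∈ {0, 2}; with 0 ≤ l_f ≤ n_f−1 = 4, the allowed l_f values are {0, 2}.
For l_f = 0: m_f ∈ {m_i−1, m_i, m_i+1} ∩ [−0, 0] = {0} → 1 state.
For l_f = 2: m_f ∈ {m_i−1, m_i, m_i+1} ∩ [−2, 2] = {-1, 0, 1} → 3 states.
Total: 4.

4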